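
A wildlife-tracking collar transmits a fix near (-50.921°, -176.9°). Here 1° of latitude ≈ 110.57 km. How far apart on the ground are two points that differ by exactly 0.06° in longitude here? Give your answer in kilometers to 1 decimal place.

One degree of longitude here spans 110570 × cos 50.921° = 110570 × 0.6304 ≈ 69702.4 m; 0.06° of that is 4182.14 m.
That is 4182.14 m = 4.1821 km.

4.2 kilometers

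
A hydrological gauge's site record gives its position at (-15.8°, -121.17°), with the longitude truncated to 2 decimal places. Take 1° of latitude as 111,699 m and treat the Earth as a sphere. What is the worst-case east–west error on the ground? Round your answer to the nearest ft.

Truncating at 2 decimal places can drop up to a full unit in the last place, so the longitude may be off by as much as 0.01°.
At latitude 15.8° a degree of longitude spans 111699 m × cos 15.8° = 111699 × 0.9622 ≈ 107479 m.
Maximum E–W displacement: 0.01 × 107479 = 1074.79 m.
Converting: 1074.79 m × 3.2808 ft/m ≈ 3526.2 ft.

3526 ft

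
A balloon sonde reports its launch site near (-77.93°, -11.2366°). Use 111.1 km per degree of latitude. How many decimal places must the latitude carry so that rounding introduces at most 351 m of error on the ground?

One degree of latitude covers 111100 m.
N decimal places → at most half a unit in the last place, 0.5 × 10⁻ᴺ° = 111100/2 × 10⁻ᴺ m.
Setting 55550 × 10⁻ᴺ ≤ 351 gives 10ᴺ ≥ 158.3, i.e. N ≥ 2.20.
At 2 places the error can reach 556 m, but 3 places keeps it to 55.6 m.

3 decimal places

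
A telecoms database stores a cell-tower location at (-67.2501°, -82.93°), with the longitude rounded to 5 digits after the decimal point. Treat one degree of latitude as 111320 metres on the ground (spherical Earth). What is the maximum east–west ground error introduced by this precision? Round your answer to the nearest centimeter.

Rounding to 5 decimal places leaves the longitude within ±5e-06° of the true value.
One degree of longitude at 67.2501° is 111320 × cos 67.2501° ≈ 111320 × 0.3867 = 43048.5 m.
Maximum E–W displacement: 5e-06 × 43048.5 = 0.215242 m.
That is 0.215242 m = 21.524 cm.

22 centimeters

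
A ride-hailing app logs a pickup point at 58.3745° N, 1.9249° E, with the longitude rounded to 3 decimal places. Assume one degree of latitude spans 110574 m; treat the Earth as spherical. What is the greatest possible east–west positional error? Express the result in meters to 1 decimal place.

29.0 meters

Rounding to 3 decimal places leaves the longitude within ±0.0005° of the true value.
One degree of longitude at 58.3745° is 110574 × cos 58.3745° ≈ 110574 × 0.5244 = 57981.1 m.
Maximum E–W displacement: 0.0005 × 57981.1 = 28.9906 m.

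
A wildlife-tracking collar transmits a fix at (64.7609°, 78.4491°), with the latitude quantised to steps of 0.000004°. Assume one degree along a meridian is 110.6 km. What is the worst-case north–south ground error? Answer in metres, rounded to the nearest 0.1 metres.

With a 0.000004° grid the true value lies within half a step, ±0.000004°/2 = ±2e-06°, of the stored one.
Along the meridian that is 2e-06° × 110600 m/° = 0.2212 m.

0.2 metres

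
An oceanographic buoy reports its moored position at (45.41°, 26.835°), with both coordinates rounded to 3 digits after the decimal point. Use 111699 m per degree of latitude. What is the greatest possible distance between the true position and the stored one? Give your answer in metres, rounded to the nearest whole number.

68 metres

Rounding to 3 decimal places leaves each coordinate within ±0.0005° of the true value.
Latitude error → 0.0005 × 111699 = 55.8495 m along the meridian.
E–W at 45.41°: 0.0005° × 111699 × cos 45.41° = 0.0005 × 111699 × 0.7020 ≈ 39.208 m.
Worst case both components are at the extreme and orthogonal: √(55.8495² + 39.208²) ≈ 68.238 m.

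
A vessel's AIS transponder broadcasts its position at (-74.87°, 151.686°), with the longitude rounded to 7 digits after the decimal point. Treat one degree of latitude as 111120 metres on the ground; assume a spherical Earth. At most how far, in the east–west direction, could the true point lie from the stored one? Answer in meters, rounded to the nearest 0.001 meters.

Rounding to 7 decimal places leaves the longitude within ±5e-08° of the true value.
At latitude 74.87° a degree of longitude spans 111120 m × cos 74.87° = 111120 × 0.2610 ≈ 29003.4 m.
East–west error: 5e-08° × 29003.4 m/° ≈ 0.00145017 m.

0.001 meters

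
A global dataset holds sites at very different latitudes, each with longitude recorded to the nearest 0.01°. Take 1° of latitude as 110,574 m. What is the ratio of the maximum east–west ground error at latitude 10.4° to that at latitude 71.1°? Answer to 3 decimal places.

3.036

Rounding to 2 decimal places leaves the longitude within ±0.005° of the true value.
Error at 10.4° = 0.005° × 110574 × cos 10.4° ≈ 552.87 × 0.9836 = 543.79 m.
Error at 71.1° = 0.005° × 110574 × cos 71.1° ≈ 552.87 × 0.3239 = 179.08 m.
The ratio reduces to cos 10.4° / cos 71.1° = 0.9836/0.3239 ≈ 3.0365.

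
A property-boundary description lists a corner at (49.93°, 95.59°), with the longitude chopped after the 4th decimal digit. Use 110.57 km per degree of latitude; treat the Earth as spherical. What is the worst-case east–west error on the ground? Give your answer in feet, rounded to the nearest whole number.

23 feet

Truncating at 4 decimal places can drop up to a full unit in the last place, so the longitude may be off by as much as 0.0001°.
At latitude 49.93° a degree of longitude spans 110570 m × cos 49.93° = 110570 × 0.6437 ≈ 71176.5 m.
East–west error: 0.0001° × 71176.5 m/° ≈ 7.11765 m.
In feet: 7.11765 m ÷ 0.3048 ≈ 23.352 ft.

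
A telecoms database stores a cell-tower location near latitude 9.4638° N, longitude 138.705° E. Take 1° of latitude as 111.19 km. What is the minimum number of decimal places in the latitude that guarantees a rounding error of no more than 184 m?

3 decimal places

One degree of latitude covers 111190 m.
N decimal places → at most half a unit in the last place, 0.5 × 10⁻ᴺ° = 111190/2 × 10⁻ᴺ m.
Need 0.5 × 111190 × 10⁻ᴺ ≤ 184 → 10⁻ᴺ ≤ 3.310e-03, so N ≥ 2.48.
At 2 places the error can reach 556 m, but 3 places keeps it to 55.6 m.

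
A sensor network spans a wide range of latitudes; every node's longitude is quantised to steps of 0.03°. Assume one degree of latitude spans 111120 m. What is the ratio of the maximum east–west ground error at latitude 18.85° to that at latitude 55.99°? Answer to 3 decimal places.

1.692

With a 0.03° grid the true value lies within half a step, ±0.03°/2 = ±0.015°, of the stored one.
Error at 18.85° = 0.015° × 111120 × cos 18.85° ≈ 1666.8 × 0.9464 = 1577.4 m.
At 55.99°: 0.015° × 111120 × cos 55.99° = 0.015 × 111120 × 0.5593 ≈ 932.3 m.
The ratio reduces to cos 18.85° / cos 55.99° = 0.9464/0.5593 ≈ 1.6919.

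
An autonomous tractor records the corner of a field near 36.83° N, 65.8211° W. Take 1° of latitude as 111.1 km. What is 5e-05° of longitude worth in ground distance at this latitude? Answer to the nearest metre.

4 metres

At 36.83° a degree of longitude is 111100 × cos 36.83° ≈ 88926.4 m, so 5e-05° corresponds to 4.44632 m.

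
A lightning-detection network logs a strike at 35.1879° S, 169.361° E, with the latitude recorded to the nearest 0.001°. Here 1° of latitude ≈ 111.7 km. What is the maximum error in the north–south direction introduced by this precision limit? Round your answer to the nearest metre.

56 metres

Rounding to 3 decimal places leaves the latitude within ±0.0005° of the true value.
So the N–S error is at most 0.0005 × 111700 = 55.85 m.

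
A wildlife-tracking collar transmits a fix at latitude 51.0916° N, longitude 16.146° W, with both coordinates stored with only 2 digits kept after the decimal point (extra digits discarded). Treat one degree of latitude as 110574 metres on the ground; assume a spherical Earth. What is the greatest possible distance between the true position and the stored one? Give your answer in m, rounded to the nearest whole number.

Truncating at 2 decimal places can drop up to a full unit in the last place, so each coordinate may be off by as much as 0.01°.
North–south component: 0.01° × 110574 = 1105.74 m.
E–W at 51.0916°: 0.01° × 110574 × cos 51.0916° = 0.01 × 110574 × 0.6281 ≈ 694.49 m.
The two errors are perpendicular, so the maximum displacement is √(1105.74² + 694.49²) ≈ 1305.75 m.

1306 m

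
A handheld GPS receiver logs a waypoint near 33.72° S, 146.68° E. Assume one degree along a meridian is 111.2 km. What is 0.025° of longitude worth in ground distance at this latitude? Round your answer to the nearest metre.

One degree of longitude here spans 111200 × cos 33.72° = 111200 × 0.8318 ≈ 92491.8 m; 0.025° of that is 2312.29 m.

2312 metres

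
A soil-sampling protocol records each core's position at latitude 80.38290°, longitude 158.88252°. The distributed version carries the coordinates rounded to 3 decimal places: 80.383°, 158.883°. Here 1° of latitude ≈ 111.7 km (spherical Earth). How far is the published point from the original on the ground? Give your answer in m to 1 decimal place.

Δlat = 80.38290 − 80.383 = -0.00010°; Δlon = 158.88252 − 158.883 = -0.00048°.
N–S: -0.00010° × 111700 m/° = -11.17 m.
E–W at 80.383°: -0.00048° × 111700 × cos 80.383° = -0.00048 × 111700 × 0.1671 ≈ -8.95716 m.
Combined displacement = (11.17² + 8.95716²)^½ ≈ 14.3178 m.

14.3 m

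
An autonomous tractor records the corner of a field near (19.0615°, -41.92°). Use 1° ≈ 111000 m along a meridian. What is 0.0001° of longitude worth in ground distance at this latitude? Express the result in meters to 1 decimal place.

10.5 meters

0.0001° of longitude at 19.0615° is 0.0001 × 111000 × cos 19.0615° ≈ 0.0001 × 104914 = 10.4914 m.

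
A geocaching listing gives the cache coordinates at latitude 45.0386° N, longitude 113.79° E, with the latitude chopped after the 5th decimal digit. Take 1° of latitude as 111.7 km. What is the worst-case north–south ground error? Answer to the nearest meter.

1 meters

Truncating at 5 decimal places can drop up to a full unit in the last place, so the latitude may be off by as much as 1e-05°.
So the N–S error is at most 1e-05 × 111700 = 1.117 m.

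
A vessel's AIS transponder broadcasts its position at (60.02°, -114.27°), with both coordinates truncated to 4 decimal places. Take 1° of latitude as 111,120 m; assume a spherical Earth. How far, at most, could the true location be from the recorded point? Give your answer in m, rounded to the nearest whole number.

Truncating at 4 decimal places can drop up to a full unit in the last place, so each coordinate may be off by as much as 0.0001°.
N–S: 0.0001° × 111120 m/° = 11.112 m.
East–west component at 60.02°: 0.0001° × 111120 × cos 60.02° ≈ 0.0001 × 55526.4 ≈ 5.55264 m.
Combining orthogonally: (11.112² + 5.55264²)^½ ≈ 12.4221 m.

12 m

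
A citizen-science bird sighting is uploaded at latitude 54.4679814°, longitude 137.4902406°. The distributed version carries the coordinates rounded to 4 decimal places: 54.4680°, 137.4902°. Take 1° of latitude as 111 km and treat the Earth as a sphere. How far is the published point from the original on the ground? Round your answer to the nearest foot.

The latitude changed by -0.0000186° and the longitude by +0.0000406°.
North–south shift: -0.0000186 × 111000 = -2.0646 m.
E–W at 54.468°: 0.0000406° × 111000 × cos 54.468° = 0.0000406 × 111000 × 0.5812 ≈ 2.61904 m.
Combined displacement = (2.0646² + 2.61904²)^½ ≈ 3.33496 m.
Converting: 3.33496 m × 3.2808 ft/m ≈ 10.941 ft.

11 feet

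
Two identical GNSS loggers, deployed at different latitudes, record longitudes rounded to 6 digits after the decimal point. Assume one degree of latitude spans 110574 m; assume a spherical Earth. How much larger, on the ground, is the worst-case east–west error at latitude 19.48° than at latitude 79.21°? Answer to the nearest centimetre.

4 centimetres

Rounding to 6 decimal places leaves the longitude within ±5e-07° of the true value.
At 19.48°: 5e-07° × 110574 × cos 19.48° = 5e-07 × 110574 × 0.9428 ≈ 0.052122 m.
At 79.21°: 5e-07° × 110574 × cos 79.21° = 5e-07 × 110574 × 0.1872 ≈ 0.01035 m.
Difference: 0.052122 − 0.01035 = 0.041772 m.
That is 0.041772 m = 4.1772 cm.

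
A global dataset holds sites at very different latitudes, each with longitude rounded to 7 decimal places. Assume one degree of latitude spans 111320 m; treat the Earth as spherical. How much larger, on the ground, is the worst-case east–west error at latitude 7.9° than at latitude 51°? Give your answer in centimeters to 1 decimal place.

0.2 centimeters

Rounding to 7 decimal places leaves the longitude within ±5e-08° of the true value.
At 7.9°: 5e-08° × 111320 × cos 7.9° = 5e-08 × 111320 × 0.9905 ≈ 0.0055132 m.
Error at 51° = 5e-08° × 111320 × cos 51° ≈ 0.005566 × 0.6293 = 0.0035028 m.
So the lower-latitude error exceeds the higher by 0.0055132 − 0.0035028 = 0.0020104 m.
That is 0.00201038 m = 0.20104 cm.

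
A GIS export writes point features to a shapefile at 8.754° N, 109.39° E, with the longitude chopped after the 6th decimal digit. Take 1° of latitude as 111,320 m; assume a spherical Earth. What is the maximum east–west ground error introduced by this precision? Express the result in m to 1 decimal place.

Truncating at 6 decimal places can drop up to a full unit in the last place, so the longitude may be off by as much as 1e-06°.
At latitude 8.754° a degree of longitude spans 111320 m × cos 8.754° = 111320 × 0.9884 ≈ 110023 m.
Maximum E–W displacement: 1e-06 × 110023 = 0.110023 m.

0.1 m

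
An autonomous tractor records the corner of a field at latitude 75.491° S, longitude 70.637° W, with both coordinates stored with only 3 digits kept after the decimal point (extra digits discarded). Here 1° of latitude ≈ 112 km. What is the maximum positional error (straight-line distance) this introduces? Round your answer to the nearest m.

115 m

Truncating at 3 decimal places can drop up to a full unit in the last place, so each coordinate may be off by as much as 0.001°.
N–S: 0.001° × 112000 m/° = 112 m.
Longitude error → 0.001 × 112000 × cos 75.491° = 0.001 × 112000 × 0.2505 ≈ 28.0596 m.
Worst case both components are at the extreme and orthogonal: √(112² + 28.0596²) ≈ 115.461 m.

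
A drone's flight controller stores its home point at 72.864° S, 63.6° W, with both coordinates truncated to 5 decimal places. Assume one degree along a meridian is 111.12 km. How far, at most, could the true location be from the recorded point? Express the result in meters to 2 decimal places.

Truncating at 5 decimal places can drop up to a full unit in the last place, so each coordinate may be off by as much as 1e-05°.
North–south component: 1e-05° × 111120 = 1.1112 m.
E–W at 72.864°: 1e-05° × 111120 × cos 72.864° = 1e-05 × 111120 × 0.2946 ≈ 0.327405 m.
Worst case both components are at the extreme and orthogonal: √(1.1112² + 0.327405²) ≈ 1.15843 m.

1.16 meters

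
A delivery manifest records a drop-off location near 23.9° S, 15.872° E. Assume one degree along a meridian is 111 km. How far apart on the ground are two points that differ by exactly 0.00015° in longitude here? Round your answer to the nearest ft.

50 ft

One degree of longitude here spans 111000 × cos 23.9° = 111000 × 0.9143 ≈ 101482 m; 0.00015° of that is 15.2223 m.
Converting: 15.2223 m × 3.2808 ft/m ≈ 49.942 ft.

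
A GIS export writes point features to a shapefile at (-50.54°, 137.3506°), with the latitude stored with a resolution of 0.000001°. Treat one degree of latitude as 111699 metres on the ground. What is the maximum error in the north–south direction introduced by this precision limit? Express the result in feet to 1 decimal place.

With a 0.000001° grid the true value lies within half a step, ±0.000001°/2 = ±5e-07°, of the stored one.
So the N–S error is at most 5e-07 × 111699 = 0.0558495 m.
Converting: 0.0558495 m × 3.2808 ft/m ≈ 0.18323 ft.

0.2 feet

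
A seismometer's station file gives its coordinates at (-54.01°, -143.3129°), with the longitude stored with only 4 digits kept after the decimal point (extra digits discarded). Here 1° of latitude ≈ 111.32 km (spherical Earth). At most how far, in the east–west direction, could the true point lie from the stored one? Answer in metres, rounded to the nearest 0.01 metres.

Truncating at 4 decimal places can drop up to a full unit in the last place, so the longitude may be off by as much as 0.0001°.
One degree of longitude at 54.01° is 111320 × cos 54.01° ≈ 111320 × 0.5876 = 65416.5 m.
East–west error: 0.0001° × 65416.5 m/° ≈ 6.54165 m.

6.54 metres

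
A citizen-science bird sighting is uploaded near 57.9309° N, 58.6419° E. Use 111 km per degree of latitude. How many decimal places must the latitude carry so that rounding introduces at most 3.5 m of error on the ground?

5

One degree of latitude covers 111000 m.
N decimal places → at most half a unit in the last place, 0.5 × 10⁻ᴺ° = 111000/2 × 10⁻ᴺ m.
Need 0.5 × 111000 × 10⁻ᴺ ≤ 3.5 → 10⁻ᴺ ≤ 6.306e-05, so N ≥ 4.20.
N = 4 would give 5.55 m (too coarse); N = 5 gives 0.555 m ≤ 3.5 m.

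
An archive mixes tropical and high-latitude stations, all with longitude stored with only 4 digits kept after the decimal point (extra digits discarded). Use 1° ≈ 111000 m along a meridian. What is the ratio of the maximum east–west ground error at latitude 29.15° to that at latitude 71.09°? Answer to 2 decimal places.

Truncating at 4 decimal places can drop up to a full unit in the last place, so the longitude may be off by as much as 0.0001°.
Error at 29.15° = 0.0001° × 111000 × cos 29.15° ≈ 11.1 × 0.8733 = 9.6942 m.
At 71.09°: 0.0001° × 111000 × cos 71.09° = 0.0001 × 111000 × 0.3241 ≈ 3.5973 m.
The ratio reduces to cos 29.15° / cos 71.09° = 0.8733/0.3241 ≈ 2.6948.

2.69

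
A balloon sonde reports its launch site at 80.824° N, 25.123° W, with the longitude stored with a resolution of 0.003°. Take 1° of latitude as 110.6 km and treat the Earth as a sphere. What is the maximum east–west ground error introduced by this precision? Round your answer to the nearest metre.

With a 0.003° grid the true value lies within half a step, ±0.003°/2 = ±0.0015°, of the stored one.
One degree of longitude at 80.824° is 110600 × cos 80.824° ≈ 110600 × 0.1595 = 17637.1 m.
East–west error: 0.0015° × 17637.1 m/° ≈ 26.4557 m.

26 metres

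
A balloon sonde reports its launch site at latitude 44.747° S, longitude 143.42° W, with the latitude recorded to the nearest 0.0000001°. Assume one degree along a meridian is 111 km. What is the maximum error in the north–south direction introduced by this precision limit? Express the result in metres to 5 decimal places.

Rounding to 7 decimal places leaves the latitude within ±5e-08° of the true value.
North–south distance: 5e-08° × 111000 m/° = 0.00555 m.

0.00555 metres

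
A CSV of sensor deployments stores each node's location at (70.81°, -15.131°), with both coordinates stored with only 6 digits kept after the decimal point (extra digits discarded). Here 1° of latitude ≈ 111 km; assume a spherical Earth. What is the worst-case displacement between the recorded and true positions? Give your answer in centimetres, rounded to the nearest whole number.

Truncating at 6 decimal places can drop up to a full unit in the last place, so each coordinate may be off by as much as 1e-06°.
Latitude error → 1e-06 × 111000 = 0.111 m along the meridian.
Longitude error → 1e-06 × 111000 × cos 70.81° = 1e-06 × 111000 × 0.3287 ≈ 0.0364859 m.
Combining orthogonally: (0.111² + 0.0364859²)^½ ≈ 0.116843 m.
That is 0.116843 m = 11.684 cm.

12 centimetres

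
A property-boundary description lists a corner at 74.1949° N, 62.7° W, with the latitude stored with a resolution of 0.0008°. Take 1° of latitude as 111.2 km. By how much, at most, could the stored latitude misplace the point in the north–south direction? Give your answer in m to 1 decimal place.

44.5 m

With a 0.0008° grid the true value lies within half a step, ±0.0008°/2 = ±0.0004°, of the stored one.
Along the meridian that is 0.0004° × 111200 m/° = 44.48 m.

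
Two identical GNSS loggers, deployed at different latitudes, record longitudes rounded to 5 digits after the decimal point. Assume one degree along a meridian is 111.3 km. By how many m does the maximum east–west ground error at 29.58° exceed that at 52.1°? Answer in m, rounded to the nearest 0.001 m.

Rounding to 5 decimal places leaves the longitude within ±5e-06° of the true value.
At 29.58°: 5e-06° × 111300 × cos 29.58° = 5e-06 × 111300 × 0.8697 ≈ 0.48397 m.
At 52.1°: 5e-06° × 111300 × cos 52.1° = 5e-06 × 111300 × 0.6143 ≈ 0.34185 m.
So the lower-latitude error exceeds the higher by 0.48397 − 0.34185 = 0.14212 m.

0.142 m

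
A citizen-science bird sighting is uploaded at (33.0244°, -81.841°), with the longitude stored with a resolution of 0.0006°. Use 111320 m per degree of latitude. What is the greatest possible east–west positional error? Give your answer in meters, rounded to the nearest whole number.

28 meters

With a 0.0006° grid the true value lies within half a step, ±0.0006°/2 = ±0.0003°, of the stored one.
At latitude 33.0244° a degree of longitude spans 111320 m × cos 33.0244° = 111320 × 0.8384 ≈ 93335 m.
East–west error: 0.0003° × 93335 m/° ≈ 28.0005 m.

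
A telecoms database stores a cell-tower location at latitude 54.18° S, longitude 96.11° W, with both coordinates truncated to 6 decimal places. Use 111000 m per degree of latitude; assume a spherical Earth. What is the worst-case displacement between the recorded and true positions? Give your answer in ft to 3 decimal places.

0.422 ft

Truncating at 6 decimal places can drop up to a full unit in the last place, so each coordinate may be off by as much as 1e-06°.
N–S: 1e-06° × 111000 m/° = 0.111 m.
Longitude error → 1e-06 × 111000 × cos 54.18° = 1e-06 × 111000 × 0.5852 ≈ 0.0649617 m.
Worst case both components are at the extreme and orthogonal: √(0.111² + 0.0649617²) ≈ 0.128612 m.
Converting: 0.128612 m × 3.2808 ft/m ≈ 0.42196 ft.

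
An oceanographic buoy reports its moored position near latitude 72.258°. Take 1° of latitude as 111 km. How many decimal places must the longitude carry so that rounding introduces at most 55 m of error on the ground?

At 72.258° one degree of longitude covers 111000 × cos 72.258° ≈ 111000 × 0.3047 ≈ 33825.2 m.
Rounding to N decimal places gives at most 0.5 × 10⁻ᴺ degrees of error, i.e. 0.5 × 10⁻ᴺ × 33825.2 m.
Setting 16912.6 × 10⁻ᴺ ≤ 55 gives 10ᴺ ≥ 307.5, i.e. N ≥ 2.49.
At 2 places the error can reach 169 m, but 3 places keeps it to 16.9 m.

3 decimal places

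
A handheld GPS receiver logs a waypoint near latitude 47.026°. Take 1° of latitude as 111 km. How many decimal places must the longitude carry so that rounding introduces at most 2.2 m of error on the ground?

5

At 47.026° one degree of longitude covers 111000 × cos 47.026° ≈ 111000 × 0.6817 ≈ 75665 m.
Rounding to N decimal places gives at most 0.5 × 10⁻ᴺ degrees of error, i.e. 0.5 × 10⁻ᴺ × 75665 m.
Need 0.5 × 75665 × 10⁻ᴺ ≤ 2.2 → 10⁻ᴺ ≤ 5.815e-05, so N ≥ 4.24.
So 5 decimal places suffice (0.378 m); 4 would allow up to 3.78 m.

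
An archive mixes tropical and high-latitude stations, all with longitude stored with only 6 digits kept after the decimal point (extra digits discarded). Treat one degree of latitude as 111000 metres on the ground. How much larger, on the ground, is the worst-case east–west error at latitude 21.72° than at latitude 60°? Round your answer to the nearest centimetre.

Truncating at 6 decimal places can drop up to a full unit in the last place, so the longitude may be off by as much as 1e-06°.
At 21.72°: 1e-06° × 111000 × cos 21.72° = 1e-06 × 111000 × 0.9290 ≈ 0.10312 m.
At 60°: 1e-06° × 111000 × cos 60° = 1e-06 × 111000 × 0.5000 ≈ 0.0555 m.
So the lower-latitude error exceeds the higher by 0.10312 − 0.0555 = 0.047619 m.
That is 0.0476194 m = 4.7619 cm.

5 centimetres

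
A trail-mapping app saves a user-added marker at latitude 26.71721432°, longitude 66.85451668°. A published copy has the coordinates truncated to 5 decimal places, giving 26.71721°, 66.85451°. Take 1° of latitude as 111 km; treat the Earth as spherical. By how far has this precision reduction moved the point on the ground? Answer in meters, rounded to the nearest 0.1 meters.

Δlat = 26.71721432 − 26.71721 = +0.00000432°; Δlon = 66.85451668 − 66.85451 = +0.00000668°.
North–south shift: 0.00000432 × 111000 = 0.47952 m.
E–W at 26.7172°: 0.00000668° × 111000 × cos 26.7172° = 0.00000668 × 111000 × 0.8932 ≈ 0.662317 m.
Distance: √(0.47952² + 0.662317²) ≈ 0.817682 m.

0.8 meters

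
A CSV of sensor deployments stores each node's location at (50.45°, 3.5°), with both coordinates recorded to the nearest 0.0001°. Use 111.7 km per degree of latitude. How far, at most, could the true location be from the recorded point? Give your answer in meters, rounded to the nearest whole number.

7 meters

Rounding to 4 decimal places leaves each coordinate within ±5e-05° of the true value.
Latitude error → 5e-05 × 111700 = 5.585 m along the meridian.
E–W at 50.45°: 5e-05° × 111700 × cos 50.45° = 5e-05 × 111700 × 0.6368 ≈ 3.55626 m.
Combining orthogonally: (5.585² + 3.55626²)^½ ≈ 6.62112 m.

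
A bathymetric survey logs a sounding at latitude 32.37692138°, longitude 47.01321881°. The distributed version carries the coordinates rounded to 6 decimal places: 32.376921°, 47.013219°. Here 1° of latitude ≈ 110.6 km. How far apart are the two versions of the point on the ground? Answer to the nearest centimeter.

5 centimeters

The latitude changed by +0.00000038° and the longitude by -0.00000019°.
North–south shift: 0.00000038 × 110600 = 0.042028 m.
E–W at 32.3769°: -0.00000019° × 110600 × cos 32.3769° = -0.00000019 × 110600 × 0.8445 ≈ -0.0177472 m.
Combined displacement = (0.042028² + 0.0177472²)^½ ≈ 0.0456215 m.
That is 0.0456215 m = 4.5621 cm.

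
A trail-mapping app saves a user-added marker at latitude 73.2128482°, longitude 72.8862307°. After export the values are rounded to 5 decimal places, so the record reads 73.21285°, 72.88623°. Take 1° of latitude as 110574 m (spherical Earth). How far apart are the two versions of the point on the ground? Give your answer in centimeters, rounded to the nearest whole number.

The latitude changed by -0.0000018° and the longitude by +0.0000007°.
N–S: -0.0000018° × 110574 m/° = -0.199033 m.
East–west at this latitude: 0.0000007° × 110574 × cos 73.2129° ≈ 0.0000007 × 31935.7 = 0.022355 m.
Distance: √(0.199033² + 0.022355²) ≈ 0.200285 m.
That is 0.200285 m = 20.028 cm.

20 centimeters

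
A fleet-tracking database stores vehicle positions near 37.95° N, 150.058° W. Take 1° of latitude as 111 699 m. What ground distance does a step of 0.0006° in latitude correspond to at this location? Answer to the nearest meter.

0.0006° × 111699 m/° = 67.0194 m.

67 meters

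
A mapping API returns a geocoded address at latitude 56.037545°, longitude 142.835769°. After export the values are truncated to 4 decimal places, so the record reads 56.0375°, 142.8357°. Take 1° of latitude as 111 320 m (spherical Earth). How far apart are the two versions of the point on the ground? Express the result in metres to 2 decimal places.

6.60 metres

The latitude changed by +0.000045° and the longitude by +0.000069°.
N–S: 0.000045° × 111320 m/° = 5.0094 m.
E–W at 56.0375°: 0.000069° × 111320 × cos 56.0375° = 0.000069 × 111320 × 0.5587 ≈ 4.29104 m.
Hypotenuse of the two orthogonal shifts: √(5.0094² + 4.29104²) = 6.59599 m.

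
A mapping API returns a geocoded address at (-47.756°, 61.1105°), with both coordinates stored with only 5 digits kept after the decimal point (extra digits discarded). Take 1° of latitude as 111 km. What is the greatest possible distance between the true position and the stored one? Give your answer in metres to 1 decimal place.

1.3 metres

Truncating at 5 decimal places can drop up to a full unit in the last place, so each coordinate may be off by as much as 1e-05°.
N–S: 1e-05° × 111000 m/° = 1.11 m.
East–west component at 47.756°: 1e-05° × 111000 × cos 47.756° ≈ 1e-05 × 74624.1 ≈ 0.746241 m.
Worst case both components are at the extreme and orthogonal: √(1.11² + 0.746241²) ≈ 1.33753 m.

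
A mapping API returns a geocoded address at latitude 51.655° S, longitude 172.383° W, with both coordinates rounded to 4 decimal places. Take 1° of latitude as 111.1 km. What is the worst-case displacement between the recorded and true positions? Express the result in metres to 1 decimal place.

6.5 metres

Rounding to 4 decimal places leaves each coordinate within ±5e-05° of the true value.
N–S: 5e-05° × 111100 m/° = 5.555 m.
E–W at 51.655°: 5e-05° × 111100 × cos 51.655° = 5e-05 × 111100 × 0.6204 ≈ 3.4463 m.
The two errors are perpendicular, so the maximum displacement is √(5.555² + 3.4463²) ≈ 6.5372 m.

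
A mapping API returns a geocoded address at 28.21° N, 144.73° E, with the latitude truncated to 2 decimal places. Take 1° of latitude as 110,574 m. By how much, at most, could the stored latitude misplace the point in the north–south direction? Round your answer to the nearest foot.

Truncating at 2 decimal places can drop up to a full unit in the last place, so the latitude may be off by as much as 0.01°.
So the N–S error is at most 0.01 × 110574 = 1105.74 m.
Converting: 1105.74 m × 3.2808 ft/m ≈ 3627.8 ft.

3628 feet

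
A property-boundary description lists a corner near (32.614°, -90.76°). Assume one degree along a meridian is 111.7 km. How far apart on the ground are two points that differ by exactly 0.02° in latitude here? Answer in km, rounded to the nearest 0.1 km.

2.2 km

Along a meridian 0.02° is 0.02 × 111700 = 2234 m.
That is 2234 m = 2.234 km.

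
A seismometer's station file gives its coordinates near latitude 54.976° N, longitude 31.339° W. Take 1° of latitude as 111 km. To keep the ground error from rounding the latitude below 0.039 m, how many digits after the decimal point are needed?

7 decimal places

One degree of latitude covers 111000 m.
N decimal places → at most half a unit in the last place, 0.5 × 10⁻ᴺ° = 111000/2 × 10⁻ᴺ m.
Need 0.5 × 111000 × 10⁻ᴺ ≤ 0.039 → 10⁻ᴺ ≤ 7.027e-07, so N ≥ 6.15.
So 7 decimal places suffice (0.00555 m); 6 would allow up to 0.0555 m.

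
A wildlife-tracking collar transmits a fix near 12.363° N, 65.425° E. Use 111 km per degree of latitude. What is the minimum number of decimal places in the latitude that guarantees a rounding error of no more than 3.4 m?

One degree of latitude covers 111000 m.
N decimal places → at most half a unit in the last place, 0.5 × 10⁻ᴺ° = 111000/2 × 10⁻ᴺ m.
Need 0.5 × 111000 × 10⁻ᴺ ≤ 3.4 → 10⁻ᴺ ≤ 6.126e-05, so N ≥ 4.21.
So 5 decimal places suffice (0.555 m); 4 would allow up to 5.55 m.

5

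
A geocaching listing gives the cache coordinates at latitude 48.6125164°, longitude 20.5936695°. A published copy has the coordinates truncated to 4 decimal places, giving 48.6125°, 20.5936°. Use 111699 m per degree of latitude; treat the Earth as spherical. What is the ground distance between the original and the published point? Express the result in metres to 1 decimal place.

The latitude changed by +0.0000164° and the longitude by +0.0000695°.
N–S: 0.0000164° × 111699 m/° = 1.83186 m.
East–west at this latitude: 0.0000695° × 111699 × cos 48.6125° ≈ 0.0000695 × 73849.6 = 5.13255 m.
Hypotenuse of the two orthogonal shifts: √(1.83186² + 5.13255²) = 5.44966 m.

5.4 metres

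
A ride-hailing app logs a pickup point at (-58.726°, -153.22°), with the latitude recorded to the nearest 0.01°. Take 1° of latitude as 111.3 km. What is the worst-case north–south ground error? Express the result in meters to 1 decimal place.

Rounding to 2 decimal places leaves the latitude within ±0.005° of the true value.
North–south distance: 0.005° × 111300 m/° = 556.5 m.

556.5 meters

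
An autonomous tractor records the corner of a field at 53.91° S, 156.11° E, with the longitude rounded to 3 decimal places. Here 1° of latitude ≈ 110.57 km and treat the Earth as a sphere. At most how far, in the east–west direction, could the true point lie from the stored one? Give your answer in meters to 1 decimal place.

Rounding to 3 decimal places leaves the longitude within ±0.0005° of the true value.
At latitude 53.91° a degree of longitude spans 110570 m × cos 53.91° = 110570 × 0.5891 ≈ 65131.8 m.
East–west error: 0.0005° × 65131.8 m/° ≈ 32.5659 m.

32.6 meters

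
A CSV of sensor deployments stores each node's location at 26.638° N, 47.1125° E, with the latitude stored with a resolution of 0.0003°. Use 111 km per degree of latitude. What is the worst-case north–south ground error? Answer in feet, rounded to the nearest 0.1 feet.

54.6 feet

With a 0.0003° grid the true value lies within half a step, ±0.0003°/2 = ±0.00015°, of the stored one.
So the N–S error is at most 0.00015 × 111000 = 16.65 m.
In feet: 16.65 m ÷ 0.3048 ≈ 54.626 ft.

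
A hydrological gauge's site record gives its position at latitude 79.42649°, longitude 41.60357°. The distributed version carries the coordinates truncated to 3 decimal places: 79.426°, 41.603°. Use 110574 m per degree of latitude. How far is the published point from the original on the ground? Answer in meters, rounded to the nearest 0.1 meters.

55.4 meters

The latitude changed by +0.00049° and the longitude by +0.00057°.
North–south shift: 0.00049 × 110574 = 54.1813 m.
E–W at 79.426°: 0.00057° × 110574 × cos 79.426° = 0.00057 × 110574 × 0.1835 ≈ 11.5658 m.
Combined displacement = (54.1813² + 11.5658²)^½ ≈ 55.402 m.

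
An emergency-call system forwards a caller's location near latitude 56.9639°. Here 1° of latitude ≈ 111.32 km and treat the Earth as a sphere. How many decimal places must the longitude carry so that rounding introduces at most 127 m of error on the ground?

3

At 56.9639° one degree of longitude covers 111320 × cos 56.9639° ≈ 111320 × 0.5452 ≈ 60688 m.
With N decimal places the half-ulp bound is 0.5·10⁻ᴺ°, or 0.5·10⁻ᴺ × 60688 m on the ground.
Setting 30344 × 10⁻ᴺ ≤ 127 gives 10ᴺ ≥ 238.9, i.e. N ≥ 2.38.
N = 2 would give 303 m (too coarse); N = 3 gives 30.3 m ≤ 127 m.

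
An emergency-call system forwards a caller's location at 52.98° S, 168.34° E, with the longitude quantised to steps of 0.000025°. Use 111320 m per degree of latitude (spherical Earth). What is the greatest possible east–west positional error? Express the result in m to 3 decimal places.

With a 0.000025° grid the true value lies within half a step, ±0.000025°/2 = ±1.25e-05°, of the stored one.
One degree of longitude at 52.98° is 111320 × cos 52.98° ≈ 111320 × 0.6021 = 67025.1 m.
So at most 1.25e-05° × 67025.1 ≈ 0.837813 m east–west.

0.838 m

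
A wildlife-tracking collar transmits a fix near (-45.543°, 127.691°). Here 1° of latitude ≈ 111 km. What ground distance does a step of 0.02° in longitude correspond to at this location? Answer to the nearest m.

1555 m

At 45.543° a degree of longitude is 111000 × cos 45.543° ≈ 77741.5 m, so 0.02° corresponds to 1554.83 m.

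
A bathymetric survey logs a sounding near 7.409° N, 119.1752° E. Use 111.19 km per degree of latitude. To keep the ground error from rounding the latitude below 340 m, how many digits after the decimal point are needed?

One degree of latitude covers 111190 m.
Rounding to N decimal places gives at most 0.5 × 10⁻ᴺ degrees of error, i.e. 0.5 × 10⁻ᴺ × 111190 m.
Need 0.5 × 111190 × 10⁻ᴺ ≤ 340 → 10⁻ᴺ ≤ 6.116e-03, so N ≥ 2.21.
At 2 places the error can reach 556 m, but 3 places keeps it to 55.6 m.

3 decimal places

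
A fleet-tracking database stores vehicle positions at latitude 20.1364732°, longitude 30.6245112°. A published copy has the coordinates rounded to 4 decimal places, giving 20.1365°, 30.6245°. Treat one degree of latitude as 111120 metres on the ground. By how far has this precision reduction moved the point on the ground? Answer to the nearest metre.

3 metres

Δlat = 20.1364732 − 20.1365 = -0.0000268°; Δlon = 30.6245112 − 30.6245 = +0.0000112°.
North–south shift: -0.0000268 × 111120 = -2.97802 m.
East–west at this latitude: 0.0000112° × 111120 × cos 20.1365° ≈ 0.0000112 × 104328 = 1.16847 m.
Distance: √(2.97802² + 1.16847²) ≈ 3.19905 m.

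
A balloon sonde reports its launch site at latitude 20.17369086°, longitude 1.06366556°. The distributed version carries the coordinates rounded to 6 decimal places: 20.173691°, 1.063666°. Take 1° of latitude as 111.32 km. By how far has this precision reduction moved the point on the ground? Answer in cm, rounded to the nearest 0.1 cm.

Δlat = 20.17369086 − 20.173691 = -0.00000014°; Δlon = 1.06366556 − 1.063666 = -0.00000044°.
N–S: -0.00000014° × 111320 m/° = -0.0155848 m.
East–west at this latitude: -0.00000044° × 111320 × cos 20.1737° ≈ -0.00000044 × 104491 = -0.0459759 m.
Combined displacement = (0.0155848² + 0.0459759²)^½ ≈ 0.0485455 m.
That is 0.0485455 m = 4.8546 cm.

4.9 cm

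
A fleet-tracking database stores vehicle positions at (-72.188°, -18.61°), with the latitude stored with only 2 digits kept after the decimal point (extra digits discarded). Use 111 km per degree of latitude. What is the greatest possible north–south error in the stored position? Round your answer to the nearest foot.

Truncating at 2 decimal places can drop up to a full unit in the last place, so the latitude may be off by as much as 0.01°.
So the N–S error is at most 0.01 × 111000 = 1110 m.
In feet: 1110 m ÷ 0.3048 ≈ 3641.7 ft.

3642 feet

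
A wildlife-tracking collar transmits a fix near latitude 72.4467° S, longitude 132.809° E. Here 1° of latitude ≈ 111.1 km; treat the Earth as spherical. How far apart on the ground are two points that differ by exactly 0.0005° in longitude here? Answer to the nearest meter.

17 meters

One degree of longitude here spans 111100 × cos 72.4467° = 111100 × 0.3016 ≈ 33507 m; 0.0005° of that is 16.7535 m.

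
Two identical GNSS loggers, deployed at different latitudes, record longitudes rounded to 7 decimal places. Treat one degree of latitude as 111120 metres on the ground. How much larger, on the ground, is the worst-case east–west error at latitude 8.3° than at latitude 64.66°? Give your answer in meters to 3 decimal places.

Rounding to 7 decimal places leaves the longitude within ±5e-08° of the true value.
At 8.3°: 5e-08° × 111120 × cos 8.3° = 5e-08 × 111120 × 0.9895 ≈ 0.0054978 m.
Error at 64.66° = 5e-08° × 111120 × cos 64.66° ≈ 0.005556 × 0.4280 = 0.0023779 m.
So the lower-latitude error exceeds the higher by 0.0054978 − 0.0023779 = 0.0031199 m.

0.003 meters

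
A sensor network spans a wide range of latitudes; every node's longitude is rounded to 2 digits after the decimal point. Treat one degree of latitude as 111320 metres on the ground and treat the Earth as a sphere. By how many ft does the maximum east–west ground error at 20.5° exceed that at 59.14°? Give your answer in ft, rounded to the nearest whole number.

774 ft

Rounding to 2 decimal places leaves the longitude within ±0.005° of the true value.
Error at 20.5° = 0.005° × 111320 × cos 20.5° ≈ 556.6 × 0.9367 = 521.35 m.
At 59.14°: 0.005° × 111320 × cos 59.14° = 0.005 × 111320 × 0.5129 ≈ 285.5 m.
So the lower-latitude error exceeds the higher by 521.35 − 285.5 = 235.85 m.
In feet: 235.848 m ÷ 0.3048 ≈ 773.78 ft.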